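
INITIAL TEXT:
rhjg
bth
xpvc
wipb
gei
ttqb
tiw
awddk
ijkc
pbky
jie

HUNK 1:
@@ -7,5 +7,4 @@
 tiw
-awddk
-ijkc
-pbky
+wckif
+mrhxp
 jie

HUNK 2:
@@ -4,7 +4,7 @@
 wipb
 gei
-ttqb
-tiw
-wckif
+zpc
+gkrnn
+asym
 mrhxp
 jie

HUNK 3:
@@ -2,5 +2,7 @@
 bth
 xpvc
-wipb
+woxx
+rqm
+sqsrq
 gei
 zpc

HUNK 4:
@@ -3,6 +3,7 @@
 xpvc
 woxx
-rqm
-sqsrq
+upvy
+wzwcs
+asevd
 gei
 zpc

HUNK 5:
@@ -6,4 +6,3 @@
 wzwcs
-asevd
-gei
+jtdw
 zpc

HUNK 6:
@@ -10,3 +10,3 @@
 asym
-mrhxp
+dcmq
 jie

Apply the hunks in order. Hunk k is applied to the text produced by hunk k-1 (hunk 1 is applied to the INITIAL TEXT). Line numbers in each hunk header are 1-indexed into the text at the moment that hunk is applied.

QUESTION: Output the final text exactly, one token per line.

Hunk 1: at line 7 remove [awddk,ijkc,pbky] add [wckif,mrhxp] -> 10 lines: rhjg bth xpvc wipb gei ttqb tiw wckif mrhxp jie
Hunk 2: at line 4 remove [ttqb,tiw,wckif] add [zpc,gkrnn,asym] -> 10 lines: rhjg bth xpvc wipb gei zpc gkrnn asym mrhxp jie
Hunk 3: at line 2 remove [wipb] add [woxx,rqm,sqsrq] -> 12 lines: rhjg bth xpvc woxx rqm sqsrq gei zpc gkrnn asym mrhxp jie
Hunk 4: at line 3 remove [rqm,sqsrq] add [upvy,wzwcs,asevd] -> 13 lines: rhjg bth xpvc woxx upvy wzwcs asevd gei zpc gkrnn asym mrhxp jie
Hunk 5: at line 6 remove [asevd,gei] add [jtdw] -> 12 lines: rhjg bth xpvc woxx upvy wzwcs jtdw zpc gkrnn asym mrhxp jie
Hunk 6: at line 10 remove [mrhxp] add [dcmq] -> 12 lines: rhjg bth xpvc woxx upvy wzwcs jtdw zpc gkrnn asym dcmq jie

Answer: rhjg
bth
xpvc
woxx
upvy
wzwcs
jtdw
zpc
gkrnn
asym
dcmq
jie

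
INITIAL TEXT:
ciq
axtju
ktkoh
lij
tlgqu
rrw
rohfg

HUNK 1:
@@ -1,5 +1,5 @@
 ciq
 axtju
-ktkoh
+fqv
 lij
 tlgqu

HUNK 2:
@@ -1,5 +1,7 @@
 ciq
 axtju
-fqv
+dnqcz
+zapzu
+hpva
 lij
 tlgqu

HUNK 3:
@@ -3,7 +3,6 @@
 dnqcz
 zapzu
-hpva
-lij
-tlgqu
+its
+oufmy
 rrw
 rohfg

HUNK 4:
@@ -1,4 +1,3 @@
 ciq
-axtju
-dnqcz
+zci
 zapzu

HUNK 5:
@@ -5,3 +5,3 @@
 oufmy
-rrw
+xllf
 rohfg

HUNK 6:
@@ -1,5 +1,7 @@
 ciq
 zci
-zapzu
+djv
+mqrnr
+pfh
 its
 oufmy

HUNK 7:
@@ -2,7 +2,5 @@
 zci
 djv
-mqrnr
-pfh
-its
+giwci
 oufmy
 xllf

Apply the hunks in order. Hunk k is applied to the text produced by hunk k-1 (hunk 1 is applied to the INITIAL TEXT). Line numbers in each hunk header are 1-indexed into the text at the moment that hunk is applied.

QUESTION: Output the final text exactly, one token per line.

Hunk 1: at line 1 remove [ktkoh] add [fqv] -> 7 lines: ciq axtju fqv lij tlgqu rrw rohfg
Hunk 2: at line 1 remove [fqv] add [dnqcz,zapzu,hpva] -> 9 lines: ciq axtju dnqcz zapzu hpva lij tlgqu rrw rohfg
Hunk 3: at line 3 remove [hpva,lij,tlgqu] add [its,oufmy] -> 8 lines: ciq axtju dnqcz zapzu its oufmy rrw rohfg
Hunk 4: at line 1 remove [axtju,dnqcz] add [zci] -> 7 lines: ciq zci zapzu its oufmy rrw rohfg
Hunk 5: at line 5 remove [rrw] add [xllf] -> 7 lines: ciq zci zapzu its oufmy xllf rohfg
Hunk 6: at line 1 remove [zapzu] add [djv,mqrnr,pfh] -> 9 lines: ciq zci djv mqrnr pfh its oufmy xllf rohfg
Hunk 7: at line 2 remove [mqrnr,pfh,its] add [giwci] -> 7 lines: ciq zci djv giwci oufmy xllf rohfg

Answer: ciq
zci
djv
giwci
oufmy
xllf
rohfg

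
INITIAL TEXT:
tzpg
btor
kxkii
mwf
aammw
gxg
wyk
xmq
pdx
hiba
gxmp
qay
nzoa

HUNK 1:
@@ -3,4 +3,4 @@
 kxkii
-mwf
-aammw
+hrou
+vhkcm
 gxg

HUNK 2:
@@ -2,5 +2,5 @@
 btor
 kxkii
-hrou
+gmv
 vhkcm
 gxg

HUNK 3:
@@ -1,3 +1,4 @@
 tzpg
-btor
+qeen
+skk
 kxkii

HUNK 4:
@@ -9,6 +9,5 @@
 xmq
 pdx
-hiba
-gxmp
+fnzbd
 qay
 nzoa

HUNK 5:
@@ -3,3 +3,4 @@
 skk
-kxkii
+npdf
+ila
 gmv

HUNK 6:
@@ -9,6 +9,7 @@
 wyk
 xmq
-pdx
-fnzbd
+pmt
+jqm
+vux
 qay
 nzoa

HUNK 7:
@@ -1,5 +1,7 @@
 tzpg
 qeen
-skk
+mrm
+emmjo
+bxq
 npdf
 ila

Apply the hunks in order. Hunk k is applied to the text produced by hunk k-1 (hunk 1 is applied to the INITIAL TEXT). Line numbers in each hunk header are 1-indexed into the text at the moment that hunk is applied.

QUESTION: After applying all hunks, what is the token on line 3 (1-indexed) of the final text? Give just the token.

Hunk 1: at line 3 remove [mwf,aammw] add [hrou,vhkcm] -> 13 lines: tzpg btor kxkii hrou vhkcm gxg wyk xmq pdx hiba gxmp qay nzoa
Hunk 2: at line 2 remove [hrou] add [gmv] -> 13 lines: tzpg btor kxkii gmv vhkcm gxg wyk xmq pdx hiba gxmp qay nzoa
Hunk 3: at line 1 remove [btor] add [qeen,skk] -> 14 lines: tzpg qeen skk kxkii gmv vhkcm gxg wyk xmq pdx hiba gxmp qay nzoa
Hunk 4: at line 9 remove [hiba,gxmp] add [fnzbd] -> 13 lines: tzpg qeen skk kxkii gmv vhkcm gxg wyk xmq pdx fnzbd qay nzoa
Hunk 5: at line 3 remove [kxkii] add [npdf,ila] -> 14 lines: tzpg qeen skk npdf ila gmv vhkcm gxg wyk xmq pdx fnzbd qay nzoa
Hunk 6: at line 9 remove [pdx,fnzbd] add [pmt,jqm,vux] -> 15 lines: tzpg qeen skk npdf ila gmv vhkcm gxg wyk xmq pmt jqm vux qay nzoa
Hunk 7: at line 1 remove [skk] add [mrm,emmjo,bxq] -> 17 lines: tzpg qeen mrm emmjo bxq npdf ila gmv vhkcm gxg wyk xmq pmt jqm vux qay nzoa
Final line 3: mrm

Answer: mrm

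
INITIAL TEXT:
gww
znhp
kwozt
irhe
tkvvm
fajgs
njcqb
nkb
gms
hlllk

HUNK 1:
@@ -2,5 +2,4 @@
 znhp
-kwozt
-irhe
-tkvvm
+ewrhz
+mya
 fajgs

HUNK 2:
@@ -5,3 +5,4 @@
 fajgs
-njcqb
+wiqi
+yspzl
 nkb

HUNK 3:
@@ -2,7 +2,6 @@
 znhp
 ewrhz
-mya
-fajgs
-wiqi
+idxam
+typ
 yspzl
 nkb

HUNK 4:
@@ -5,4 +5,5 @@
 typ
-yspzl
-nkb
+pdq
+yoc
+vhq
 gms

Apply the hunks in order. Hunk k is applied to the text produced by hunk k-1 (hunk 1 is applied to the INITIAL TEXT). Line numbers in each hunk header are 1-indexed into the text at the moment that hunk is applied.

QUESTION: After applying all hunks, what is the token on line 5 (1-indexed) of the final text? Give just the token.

Answer: typ

Derivation:
Hunk 1: at line 2 remove [kwozt,irhe,tkvvm] add [ewrhz,mya] -> 9 lines: gww znhp ewrhz mya fajgs njcqb nkb gms hlllk
Hunk 2: at line 5 remove [njcqb] add [wiqi,yspzl] -> 10 lines: gww znhp ewrhz mya fajgs wiqi yspzl nkb gms hlllk
Hunk 3: at line 2 remove [mya,fajgs,wiqi] add [idxam,typ] -> 9 lines: gww znhp ewrhz idxam typ yspzl nkb gms hlllk
Hunk 4: at line 5 remove [yspzl,nkb] add [pdq,yoc,vhq] -> 10 lines: gww znhp ewrhz idxam typ pdq yoc vhq gms hlllk
Final line 5: typ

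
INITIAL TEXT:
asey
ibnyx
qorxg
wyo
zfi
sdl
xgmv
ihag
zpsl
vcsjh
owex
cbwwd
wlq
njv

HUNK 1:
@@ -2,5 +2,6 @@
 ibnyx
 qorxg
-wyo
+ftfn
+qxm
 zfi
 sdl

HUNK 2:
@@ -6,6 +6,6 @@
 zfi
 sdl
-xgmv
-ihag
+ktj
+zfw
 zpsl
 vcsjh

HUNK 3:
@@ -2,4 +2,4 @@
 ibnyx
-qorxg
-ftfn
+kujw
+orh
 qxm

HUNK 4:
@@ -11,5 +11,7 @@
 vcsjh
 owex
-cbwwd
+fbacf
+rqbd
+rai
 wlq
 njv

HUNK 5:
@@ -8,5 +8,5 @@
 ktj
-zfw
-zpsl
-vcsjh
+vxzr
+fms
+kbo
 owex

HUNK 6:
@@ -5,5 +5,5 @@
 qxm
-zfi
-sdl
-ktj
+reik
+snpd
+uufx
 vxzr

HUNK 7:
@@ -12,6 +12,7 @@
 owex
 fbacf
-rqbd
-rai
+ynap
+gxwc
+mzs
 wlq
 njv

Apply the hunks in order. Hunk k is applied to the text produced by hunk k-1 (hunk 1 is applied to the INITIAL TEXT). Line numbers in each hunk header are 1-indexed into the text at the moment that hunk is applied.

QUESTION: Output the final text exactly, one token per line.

Hunk 1: at line 2 remove [wyo] add [ftfn,qxm] -> 15 lines: asey ibnyx qorxg ftfn qxm zfi sdl xgmv ihag zpsl vcsjh owex cbwwd wlq njv
Hunk 2: at line 6 remove [xgmv,ihag] add [ktj,zfw] -> 15 lines: asey ibnyx qorxg ftfn qxm zfi sdl ktj zfw zpsl vcsjh owex cbwwd wlq njv
Hunk 3: at line 2 remove [qorxg,ftfn] add [kujw,orh] -> 15 lines: asey ibnyx kujw orh qxm zfi sdl ktj zfw zpsl vcsjh owex cbwwd wlq njv
Hunk 4: at line 11 remove [cbwwd] add [fbacf,rqbd,rai] -> 17 lines: asey ibnyx kujw orh qxm zfi sdl ktj zfw zpsl vcsjh owex fbacf rqbd rai wlq njv
Hunk 5: at line 8 remove [zfw,zpsl,vcsjh] add [vxzr,fms,kbo] -> 17 lines: asey ibnyx kujw orh qxm zfi sdl ktj vxzr fms kbo owex fbacf rqbd rai wlq njv
Hunk 6: at line 5 remove [zfi,sdl,ktj] add [reik,snpd,uufx] -> 17 lines: asey ibnyx kujw orh qxm reik snpd uufx vxzr fms kbo owex fbacf rqbd rai wlq njv
Hunk 7: at line 12 remove [rqbd,rai] add [ynap,gxwc,mzs] -> 18 lines: asey ibnyx kujw orh qxm reik snpd uufx vxzr fms kbo owex fbacf ynap gxwc mzs wlq njv

Answer: asey
ibnyx
kujw
orh
qxm
reik
snpd
uufx
vxzr
fms
kbo
owex
fbacf
ynap
gxwc
mzs
wlq
njv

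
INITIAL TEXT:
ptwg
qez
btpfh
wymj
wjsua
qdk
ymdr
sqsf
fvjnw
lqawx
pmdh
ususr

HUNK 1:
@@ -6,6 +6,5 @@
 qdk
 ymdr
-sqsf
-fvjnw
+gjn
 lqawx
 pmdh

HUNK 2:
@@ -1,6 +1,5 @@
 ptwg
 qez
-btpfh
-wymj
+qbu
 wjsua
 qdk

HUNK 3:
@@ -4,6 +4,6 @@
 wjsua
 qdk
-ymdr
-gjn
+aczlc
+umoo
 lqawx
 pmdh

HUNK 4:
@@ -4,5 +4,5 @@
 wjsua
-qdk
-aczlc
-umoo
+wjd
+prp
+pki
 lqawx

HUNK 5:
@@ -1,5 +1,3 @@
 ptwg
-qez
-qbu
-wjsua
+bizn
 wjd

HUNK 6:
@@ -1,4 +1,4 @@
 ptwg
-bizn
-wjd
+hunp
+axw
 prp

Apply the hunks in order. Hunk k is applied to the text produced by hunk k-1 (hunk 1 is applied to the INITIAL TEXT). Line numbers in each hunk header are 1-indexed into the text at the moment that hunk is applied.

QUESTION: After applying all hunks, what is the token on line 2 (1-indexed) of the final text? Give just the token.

Answer: hunp

Derivation:
Hunk 1: at line 6 remove [sqsf,fvjnw] add [gjn] -> 11 lines: ptwg qez btpfh wymj wjsua qdk ymdr gjn lqawx pmdh ususr
Hunk 2: at line 1 remove [btpfh,wymj] add [qbu] -> 10 lines: ptwg qez qbu wjsua qdk ymdr gjn lqawx pmdh ususr
Hunk 3: at line 4 remove [ymdr,gjn] add [aczlc,umoo] -> 10 lines: ptwg qez qbu wjsua qdk aczlc umoo lqawx pmdh ususr
Hunk 4: at line 4 remove [qdk,aczlc,umoo] add [wjd,prp,pki] -> 10 lines: ptwg qez qbu wjsua wjd prp pki lqawx pmdh ususr
Hunk 5: at line 1 remove [qez,qbu,wjsua] add [bizn] -> 8 lines: ptwg bizn wjd prp pki lqawx pmdh ususr
Hunk 6: at line 1 remove [bizn,wjd] add [hunp,axw] -> 8 lines: ptwg hunp axw prp pki lqawx pmdh ususr
Final line 2: hunp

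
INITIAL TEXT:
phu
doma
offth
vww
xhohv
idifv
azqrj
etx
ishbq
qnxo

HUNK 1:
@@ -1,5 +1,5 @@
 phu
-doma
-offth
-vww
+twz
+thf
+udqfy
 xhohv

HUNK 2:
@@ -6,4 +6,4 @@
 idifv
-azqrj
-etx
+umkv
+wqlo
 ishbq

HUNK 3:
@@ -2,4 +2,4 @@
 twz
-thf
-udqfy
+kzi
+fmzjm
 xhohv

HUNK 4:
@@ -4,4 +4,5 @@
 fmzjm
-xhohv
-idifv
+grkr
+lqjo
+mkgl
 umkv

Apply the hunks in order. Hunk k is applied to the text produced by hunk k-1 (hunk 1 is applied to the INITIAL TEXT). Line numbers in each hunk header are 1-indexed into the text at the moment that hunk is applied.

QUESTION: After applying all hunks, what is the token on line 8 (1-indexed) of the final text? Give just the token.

Answer: umkv

Derivation:
Hunk 1: at line 1 remove [doma,offth,vww] add [twz,thf,udqfy] -> 10 lines: phu twz thf udqfy xhohv idifv azqrj etx ishbq qnxo
Hunk 2: at line 6 remove [azqrj,etx] add [umkv,wqlo] -> 10 lines: phu twz thf udqfy xhohv idifv umkv wqlo ishbq qnxo
Hunk 3: at line 2 remove [thf,udqfy] add [kzi,fmzjm] -> 10 lines: phu twz kzi fmzjm xhohv idifv umkv wqlo ishbq qnxo
Hunk 4: at line 4 remove [xhohv,idifv] add [grkr,lqjo,mkgl] -> 11 lines: phu twz kzi fmzjm grkr lqjo mkgl umkv wqlo ishbq qnxo
Final line 8: umkv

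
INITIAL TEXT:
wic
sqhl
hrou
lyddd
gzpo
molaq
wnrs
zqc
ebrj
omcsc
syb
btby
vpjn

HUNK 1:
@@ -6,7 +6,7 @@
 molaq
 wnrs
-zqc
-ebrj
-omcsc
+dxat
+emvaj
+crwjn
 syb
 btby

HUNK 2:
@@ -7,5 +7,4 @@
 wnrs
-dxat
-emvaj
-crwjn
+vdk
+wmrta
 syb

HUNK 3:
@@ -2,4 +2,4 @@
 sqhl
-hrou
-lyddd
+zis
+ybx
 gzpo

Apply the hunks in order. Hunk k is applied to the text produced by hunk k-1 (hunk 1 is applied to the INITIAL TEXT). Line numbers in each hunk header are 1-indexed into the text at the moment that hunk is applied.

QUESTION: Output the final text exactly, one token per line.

Answer: wic
sqhl
zis
ybx
gzpo
molaq
wnrs
vdk
wmrta
syb
btby
vpjn

Derivation:
Hunk 1: at line 6 remove [zqc,ebrj,omcsc] add [dxat,emvaj,crwjn] -> 13 lines: wic sqhl hrou lyddd gzpo molaq wnrs dxat emvaj crwjn syb btby vpjn
Hunk 2: at line 7 remove [dxat,emvaj,crwjn] add [vdk,wmrta] -> 12 lines: wic sqhl hrou lyddd gzpo molaq wnrs vdk wmrta syb btby vpjn
Hunk 3: at line 2 remove [hrou,lyddd] add [zis,ybx] -> 12 lines: wic sqhl zis ybx gzpo molaq wnrs vdk wmrta syb btby vpjn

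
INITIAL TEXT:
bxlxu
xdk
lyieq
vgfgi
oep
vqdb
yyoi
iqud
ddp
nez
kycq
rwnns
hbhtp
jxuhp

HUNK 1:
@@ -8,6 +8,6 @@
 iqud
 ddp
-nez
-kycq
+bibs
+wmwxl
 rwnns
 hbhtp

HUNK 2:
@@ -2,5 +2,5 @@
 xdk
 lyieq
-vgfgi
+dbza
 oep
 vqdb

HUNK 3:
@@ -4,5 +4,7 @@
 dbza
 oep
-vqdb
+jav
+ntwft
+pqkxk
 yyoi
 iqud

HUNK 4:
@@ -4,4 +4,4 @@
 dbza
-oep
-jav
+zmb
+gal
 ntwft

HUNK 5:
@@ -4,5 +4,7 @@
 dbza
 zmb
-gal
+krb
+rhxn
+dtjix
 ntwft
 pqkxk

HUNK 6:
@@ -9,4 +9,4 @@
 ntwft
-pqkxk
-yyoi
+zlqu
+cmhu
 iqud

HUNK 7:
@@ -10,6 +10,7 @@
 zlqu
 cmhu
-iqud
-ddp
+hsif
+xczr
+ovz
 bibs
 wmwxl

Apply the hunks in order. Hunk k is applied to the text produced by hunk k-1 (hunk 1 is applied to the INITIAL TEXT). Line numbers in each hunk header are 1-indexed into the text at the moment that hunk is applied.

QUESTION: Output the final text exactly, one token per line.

Hunk 1: at line 8 remove [nez,kycq] add [bibs,wmwxl] -> 14 lines: bxlxu xdk lyieq vgfgi oep vqdb yyoi iqud ddp bibs wmwxl rwnns hbhtp jxuhp
Hunk 2: at line 2 remove [vgfgi] add [dbza] -> 14 lines: bxlxu xdk lyieq dbza oep vqdb yyoi iqud ddp bibs wmwxl rwnns hbhtp jxuhp
Hunk 3: at line 4 remove [vqdb] add [jav,ntwft,pqkxk] -> 16 lines: bxlxu xdk lyieq dbza oep jav ntwft pqkxk yyoi iqud ddp bibs wmwxl rwnns hbhtp jxuhp
Hunk 4: at line 4 remove [oep,jav] add [zmb,gal] -> 16 lines: bxlxu xdk lyieq dbza zmb gal ntwft pqkxk yyoi iqud ddp bibs wmwxl rwnns hbhtp jxuhp
Hunk 5: at line 4 remove [gal] add [krb,rhxn,dtjix] -> 18 lines: bxlxu xdk lyieq dbza zmb krb rhxn dtjix ntwft pqkxk yyoi iqud ddp bibs wmwxl rwnns hbhtp jxuhp
Hunk 6: at line 9 remove [pqkxk,yyoi] add [zlqu,cmhu] -> 18 lines: bxlxu xdk lyieq dbza zmb krb rhxn dtjix ntwft zlqu cmhu iqud ddp bibs wmwxl rwnns hbhtp jxuhp
Hunk 7: at line 10 remove [iqud,ddp] add [hsif,xczr,ovz] -> 19 lines: bxlxu xdk lyieq dbza zmb krb rhxn dtjix ntwft zlqu cmhu hsif xczr ovz bibs wmwxl rwnns hbhtp jxuhp

Answer: bxlxu
xdk
lyieq
dbza
zmb
krb
rhxn
dtjix
ntwft
zlqu
cmhu
hsif
xczr
ovz
bibs
wmwxl
rwnns
hbhtp
jxuhp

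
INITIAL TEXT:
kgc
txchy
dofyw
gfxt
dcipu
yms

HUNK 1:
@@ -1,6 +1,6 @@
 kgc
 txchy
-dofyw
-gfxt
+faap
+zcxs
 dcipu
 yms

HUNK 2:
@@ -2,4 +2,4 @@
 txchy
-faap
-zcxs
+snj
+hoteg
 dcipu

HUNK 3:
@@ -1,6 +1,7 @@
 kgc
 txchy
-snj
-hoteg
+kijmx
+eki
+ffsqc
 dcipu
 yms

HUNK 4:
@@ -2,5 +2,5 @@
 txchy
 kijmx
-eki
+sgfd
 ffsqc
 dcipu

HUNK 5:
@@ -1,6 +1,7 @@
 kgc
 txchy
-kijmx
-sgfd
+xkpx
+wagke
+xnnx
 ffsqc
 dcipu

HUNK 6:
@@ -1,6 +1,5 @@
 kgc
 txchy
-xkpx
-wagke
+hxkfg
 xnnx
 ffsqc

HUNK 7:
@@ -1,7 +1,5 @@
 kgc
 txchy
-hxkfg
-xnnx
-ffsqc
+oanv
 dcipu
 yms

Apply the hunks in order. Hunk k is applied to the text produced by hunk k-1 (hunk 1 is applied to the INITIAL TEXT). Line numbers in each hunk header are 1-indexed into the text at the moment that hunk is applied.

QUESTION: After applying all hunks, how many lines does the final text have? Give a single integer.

Answer: 5

Derivation:
Hunk 1: at line 1 remove [dofyw,gfxt] add [faap,zcxs] -> 6 lines: kgc txchy faap zcxs dcipu yms
Hunk 2: at line 2 remove [faap,zcxs] add [snj,hoteg] -> 6 lines: kgc txchy snj hoteg dcipu yms
Hunk 3: at line 1 remove [snj,hoteg] add [kijmx,eki,ffsqc] -> 7 lines: kgc txchy kijmx eki ffsqc dcipu yms
Hunk 4: at line 2 remove [eki] add [sgfd] -> 7 lines: kgc txchy kijmx sgfd ffsqc dcipu yms
Hunk 5: at line 1 remove [kijmx,sgfd] add [xkpx,wagke,xnnx] -> 8 lines: kgc txchy xkpx wagke xnnx ffsqc dcipu yms
Hunk 6: at line 1 remove [xkpx,wagke] add [hxkfg] -> 7 lines: kgc txchy hxkfg xnnx ffsqc dcipu yms
Hunk 7: at line 1 remove [hxkfg,xnnx,ffsqc] add [oanv] -> 5 lines: kgc txchy oanv dcipu yms
Final line count: 5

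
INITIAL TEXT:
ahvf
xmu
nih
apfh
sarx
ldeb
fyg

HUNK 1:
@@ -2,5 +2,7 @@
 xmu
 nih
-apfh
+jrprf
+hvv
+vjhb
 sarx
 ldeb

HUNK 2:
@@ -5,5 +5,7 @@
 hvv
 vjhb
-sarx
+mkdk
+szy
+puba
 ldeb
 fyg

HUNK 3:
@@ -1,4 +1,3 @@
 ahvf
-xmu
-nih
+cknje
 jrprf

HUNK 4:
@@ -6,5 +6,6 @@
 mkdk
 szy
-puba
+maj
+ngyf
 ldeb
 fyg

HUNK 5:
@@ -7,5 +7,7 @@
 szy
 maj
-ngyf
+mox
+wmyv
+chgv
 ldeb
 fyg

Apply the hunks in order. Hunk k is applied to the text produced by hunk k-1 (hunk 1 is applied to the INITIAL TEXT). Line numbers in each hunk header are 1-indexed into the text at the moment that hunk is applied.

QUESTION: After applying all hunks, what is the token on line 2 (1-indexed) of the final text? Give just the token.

Answer: cknje

Derivation:
Hunk 1: at line 2 remove [apfh] add [jrprf,hvv,vjhb] -> 9 lines: ahvf xmu nih jrprf hvv vjhb sarx ldeb fyg
Hunk 2: at line 5 remove [sarx] add [mkdk,szy,puba] -> 11 lines: ahvf xmu nih jrprf hvv vjhb mkdk szy puba ldeb fyg
Hunk 3: at line 1 remove [xmu,nih] add [cknje] -> 10 lines: ahvf cknje jrprf hvv vjhb mkdk szy puba ldeb fyg
Hunk 4: at line 6 remove [puba] add [maj,ngyf] -> 11 lines: ahvf cknje jrprf hvv vjhb mkdk szy maj ngyf ldeb fyg
Hunk 5: at line 7 remove [ngyf] add [mox,wmyv,chgv] -> 13 lines: ahvf cknje jrprf hvv vjhb mkdk szy maj mox wmyv chgv ldeb fyg
Final line 2: cknje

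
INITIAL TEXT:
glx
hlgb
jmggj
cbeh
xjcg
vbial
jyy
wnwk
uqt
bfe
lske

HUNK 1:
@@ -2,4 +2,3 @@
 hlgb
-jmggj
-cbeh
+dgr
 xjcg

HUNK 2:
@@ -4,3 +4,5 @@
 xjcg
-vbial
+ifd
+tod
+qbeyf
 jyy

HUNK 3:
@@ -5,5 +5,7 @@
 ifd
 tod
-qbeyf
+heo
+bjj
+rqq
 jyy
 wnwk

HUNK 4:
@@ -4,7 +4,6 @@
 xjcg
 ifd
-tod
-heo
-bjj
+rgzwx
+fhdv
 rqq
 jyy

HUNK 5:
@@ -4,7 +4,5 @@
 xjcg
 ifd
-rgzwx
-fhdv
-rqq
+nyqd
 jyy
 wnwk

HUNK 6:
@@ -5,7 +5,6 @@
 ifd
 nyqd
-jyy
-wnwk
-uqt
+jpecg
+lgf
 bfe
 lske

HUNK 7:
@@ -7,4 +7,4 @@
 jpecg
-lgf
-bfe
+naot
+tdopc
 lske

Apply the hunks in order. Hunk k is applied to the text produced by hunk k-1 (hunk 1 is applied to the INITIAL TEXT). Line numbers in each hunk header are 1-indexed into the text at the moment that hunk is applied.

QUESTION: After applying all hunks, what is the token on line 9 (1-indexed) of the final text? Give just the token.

Answer: tdopc

Derivation:
Hunk 1: at line 2 remove [jmggj,cbeh] add [dgr] -> 10 lines: glx hlgb dgr xjcg vbial jyy wnwk uqt bfe lske
Hunk 2: at line 4 remove [vbial] add [ifd,tod,qbeyf] -> 12 lines: glx hlgb dgr xjcg ifd tod qbeyf jyy wnwk uqt bfe lske
Hunk 3: at line 5 remove [qbeyf] add [heo,bjj,rqq] -> 14 lines: glx hlgb dgr xjcg ifd tod heo bjj rqq jyy wnwk uqt bfe lske
Hunk 4: at line 4 remove [tod,heo,bjj] add [rgzwx,fhdv] -> 13 lines: glx hlgb dgr xjcg ifd rgzwx fhdv rqq jyy wnwk uqt bfe lske
Hunk 5: at line 4 remove [rgzwx,fhdv,rqq] add [nyqd] -> 11 lines: glx hlgb dgr xjcg ifd nyqd jyy wnwk uqt bfe lske
Hunk 6: at line 5 remove [jyy,wnwk,uqt] add [jpecg,lgf] -> 10 lines: glx hlgb dgr xjcg ifd nyqd jpecg lgf bfe lske
Hunk 7: at line 7 remove [lgf,bfe] add [naot,tdopc] -> 10 lines: glx hlgb dgr xjcg ifd nyqd jpecg naot tdopc lske
Final line 9: tdopc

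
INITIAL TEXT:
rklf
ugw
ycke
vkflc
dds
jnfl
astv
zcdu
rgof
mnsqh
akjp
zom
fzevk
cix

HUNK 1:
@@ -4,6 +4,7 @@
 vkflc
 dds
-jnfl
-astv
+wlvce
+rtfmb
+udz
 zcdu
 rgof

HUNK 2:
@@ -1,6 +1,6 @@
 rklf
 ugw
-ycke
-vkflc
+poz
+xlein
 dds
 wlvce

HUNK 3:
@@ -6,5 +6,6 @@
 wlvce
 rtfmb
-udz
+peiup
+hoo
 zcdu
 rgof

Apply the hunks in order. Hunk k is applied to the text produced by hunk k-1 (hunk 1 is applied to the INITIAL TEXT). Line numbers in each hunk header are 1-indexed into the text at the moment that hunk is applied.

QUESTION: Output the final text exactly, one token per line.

Hunk 1: at line 4 remove [jnfl,astv] add [wlvce,rtfmb,udz] -> 15 lines: rklf ugw ycke vkflc dds wlvce rtfmb udz zcdu rgof mnsqh akjp zom fzevk cix
Hunk 2: at line 1 remove [ycke,vkflc] add [poz,xlein] -> 15 lines: rklf ugw poz xlein dds wlvce rtfmb udz zcdu rgof mnsqh akjp zom fzevk cix
Hunk 3: at line 6 remove [udz] add [peiup,hoo] -> 16 lines: rklf ugw poz xlein dds wlvce rtfmb peiup hoo zcdu rgof mnsqh akjp zom fzevk cix

Answer: rklf
ugw
poz
xlein
dds
wlvce
rtfmb
peiup
hoo
zcdu
rgof
mnsqh
akjp
zom
fzevk
cix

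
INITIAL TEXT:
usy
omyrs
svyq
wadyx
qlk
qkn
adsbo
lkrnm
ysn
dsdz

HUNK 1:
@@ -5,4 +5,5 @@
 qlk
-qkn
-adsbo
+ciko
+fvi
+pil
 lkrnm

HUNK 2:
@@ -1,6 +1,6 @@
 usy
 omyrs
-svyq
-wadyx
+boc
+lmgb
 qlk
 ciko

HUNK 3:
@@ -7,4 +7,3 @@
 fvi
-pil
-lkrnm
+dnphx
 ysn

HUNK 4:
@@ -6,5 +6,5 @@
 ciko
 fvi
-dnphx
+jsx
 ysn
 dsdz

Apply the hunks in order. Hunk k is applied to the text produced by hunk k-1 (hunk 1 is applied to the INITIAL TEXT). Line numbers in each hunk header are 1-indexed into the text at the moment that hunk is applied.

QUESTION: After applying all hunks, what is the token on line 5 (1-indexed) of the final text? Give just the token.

Answer: qlk

Derivation:
Hunk 1: at line 5 remove [qkn,adsbo] add [ciko,fvi,pil] -> 11 lines: usy omyrs svyq wadyx qlk ciko fvi pil lkrnm ysn dsdz
Hunk 2: at line 1 remove [svyq,wadyx] add [boc,lmgb] -> 11 lines: usy omyrs boc lmgb qlk ciko fvi pil lkrnm ysn dsdz
Hunk 3: at line 7 remove [pil,lkrnm] add [dnphx] -> 10 lines: usy omyrs boc lmgb qlk ciko fvi dnphx ysn dsdz
Hunk 4: at line 6 remove [dnphx] add [jsx] -> 10 lines: usy omyrs boc lmgb qlk ciko fvi jsx ysn dsdz
Final line 5: qlk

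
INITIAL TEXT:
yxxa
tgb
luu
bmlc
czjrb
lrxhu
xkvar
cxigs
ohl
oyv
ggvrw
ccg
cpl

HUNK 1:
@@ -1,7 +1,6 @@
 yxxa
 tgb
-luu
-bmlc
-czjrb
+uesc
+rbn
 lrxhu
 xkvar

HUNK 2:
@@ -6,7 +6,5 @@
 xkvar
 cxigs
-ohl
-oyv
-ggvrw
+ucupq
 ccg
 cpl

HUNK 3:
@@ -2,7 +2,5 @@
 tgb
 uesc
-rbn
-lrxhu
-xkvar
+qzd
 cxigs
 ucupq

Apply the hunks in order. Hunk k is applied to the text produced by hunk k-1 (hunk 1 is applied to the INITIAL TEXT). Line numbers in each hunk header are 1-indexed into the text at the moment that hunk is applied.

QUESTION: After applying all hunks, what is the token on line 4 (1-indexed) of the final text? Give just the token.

Answer: qzd

Derivation:
Hunk 1: at line 1 remove [luu,bmlc,czjrb] add [uesc,rbn] -> 12 lines: yxxa tgb uesc rbn lrxhu xkvar cxigs ohl oyv ggvrw ccg cpl
Hunk 2: at line 6 remove [ohl,oyv,ggvrw] add [ucupq] -> 10 lines: yxxa tgb uesc rbn lrxhu xkvar cxigs ucupq ccg cpl
Hunk 3: at line 2 remove [rbn,lrxhu,xkvar] add [qzd] -> 8 lines: yxxa tgb uesc qzd cxigs ucupq ccg cpl
Final line 4: qzd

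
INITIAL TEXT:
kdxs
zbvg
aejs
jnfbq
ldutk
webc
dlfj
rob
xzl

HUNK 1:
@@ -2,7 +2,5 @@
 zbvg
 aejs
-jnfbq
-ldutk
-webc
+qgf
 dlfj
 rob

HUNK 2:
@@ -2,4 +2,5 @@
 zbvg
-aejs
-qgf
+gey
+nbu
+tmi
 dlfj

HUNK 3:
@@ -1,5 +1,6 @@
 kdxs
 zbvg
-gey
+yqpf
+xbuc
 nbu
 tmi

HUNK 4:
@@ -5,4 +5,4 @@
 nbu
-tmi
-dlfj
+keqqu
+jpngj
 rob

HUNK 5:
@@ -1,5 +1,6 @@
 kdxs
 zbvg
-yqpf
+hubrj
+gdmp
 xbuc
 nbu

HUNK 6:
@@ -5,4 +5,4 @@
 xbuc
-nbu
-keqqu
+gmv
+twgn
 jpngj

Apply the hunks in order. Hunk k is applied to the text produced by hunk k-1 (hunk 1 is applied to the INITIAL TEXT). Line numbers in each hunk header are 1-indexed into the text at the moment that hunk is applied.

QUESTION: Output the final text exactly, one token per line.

Answer: kdxs
zbvg
hubrj
gdmp
xbuc
gmv
twgn
jpngj
rob
xzl

Derivation:
Hunk 1: at line 2 remove [jnfbq,ldutk,webc] add [qgf] -> 7 lines: kdxs zbvg aejs qgf dlfj rob xzl
Hunk 2: at line 2 remove [aejs,qgf] add [gey,nbu,tmi] -> 8 lines: kdxs zbvg gey nbu tmi dlfj rob xzl
Hunk 3: at line 1 remove [gey] add [yqpf,xbuc] -> 9 lines: kdxs zbvg yqpf xbuc nbu tmi dlfj rob xzl
Hunk 4: at line 5 remove [tmi,dlfj] add [keqqu,jpngj] -> 9 lines: kdxs zbvg yqpf xbuc nbu keqqu jpngj rob xzl
Hunk 5: at line 1 remove [yqpf] add [hubrj,gdmp] -> 10 lines: kdxs zbvg hubrj gdmp xbuc nbu keqqu jpngj rob xzl
Hunk 6: at line 5 remove [nbu,keqqu] add [gmv,twgn] -> 10 lines: kdxs zbvg hubrj gdmp xbuc gmv twgn jpngj rob xzl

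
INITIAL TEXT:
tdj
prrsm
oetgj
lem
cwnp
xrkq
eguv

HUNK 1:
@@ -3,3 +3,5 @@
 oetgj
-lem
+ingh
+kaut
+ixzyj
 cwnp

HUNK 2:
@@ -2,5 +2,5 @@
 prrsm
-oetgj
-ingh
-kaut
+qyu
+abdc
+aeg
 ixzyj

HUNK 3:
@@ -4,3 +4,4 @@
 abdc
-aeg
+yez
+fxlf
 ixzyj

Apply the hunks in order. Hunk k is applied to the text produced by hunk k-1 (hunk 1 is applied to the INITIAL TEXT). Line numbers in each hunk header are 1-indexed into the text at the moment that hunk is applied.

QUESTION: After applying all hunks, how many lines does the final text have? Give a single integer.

Answer: 10

Derivation:
Hunk 1: at line 3 remove [lem] add [ingh,kaut,ixzyj] -> 9 lines: tdj prrsm oetgj ingh kaut ixzyj cwnp xrkq eguv
Hunk 2: at line 2 remove [oetgj,ingh,kaut] add [qyu,abdc,aeg] -> 9 lines: tdj prrsm qyu abdc aeg ixzyj cwnp xrkq eguv
Hunk 3: at line 4 remove [aeg] add [yez,fxlf] -> 10 lines: tdj prrsm qyu abdc yez fxlf ixzyj cwnp xrkq eguv
Final line count: 10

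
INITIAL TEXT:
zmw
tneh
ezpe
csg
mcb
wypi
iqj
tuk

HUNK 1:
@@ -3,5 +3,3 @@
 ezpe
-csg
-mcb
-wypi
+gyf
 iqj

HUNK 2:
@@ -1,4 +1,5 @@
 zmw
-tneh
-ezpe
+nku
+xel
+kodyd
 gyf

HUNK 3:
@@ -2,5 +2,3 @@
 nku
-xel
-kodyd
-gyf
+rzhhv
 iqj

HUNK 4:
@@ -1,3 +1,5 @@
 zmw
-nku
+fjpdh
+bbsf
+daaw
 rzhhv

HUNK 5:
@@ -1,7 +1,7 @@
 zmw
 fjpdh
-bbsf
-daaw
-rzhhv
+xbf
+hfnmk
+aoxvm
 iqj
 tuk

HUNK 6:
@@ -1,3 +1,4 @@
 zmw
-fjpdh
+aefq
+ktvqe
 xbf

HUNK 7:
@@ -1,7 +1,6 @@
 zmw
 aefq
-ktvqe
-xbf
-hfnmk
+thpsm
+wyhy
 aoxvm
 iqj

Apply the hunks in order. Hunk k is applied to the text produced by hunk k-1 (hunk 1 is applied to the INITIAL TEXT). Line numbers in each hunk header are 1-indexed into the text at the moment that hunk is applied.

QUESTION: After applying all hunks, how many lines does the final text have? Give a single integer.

Answer: 7

Derivation:
Hunk 1: at line 3 remove [csg,mcb,wypi] add [gyf] -> 6 lines: zmw tneh ezpe gyf iqj tuk
Hunk 2: at line 1 remove [tneh,ezpe] add [nku,xel,kodyd] -> 7 lines: zmw nku xel kodyd gyf iqj tuk
Hunk 3: at line 2 remove [xel,kodyd,gyf] add [rzhhv] -> 5 lines: zmw nku rzhhv iqj tuk
Hunk 4: at line 1 remove [nku] add [fjpdh,bbsf,daaw] -> 7 lines: zmw fjpdh bbsf daaw rzhhv iqj tuk
Hunk 5: at line 1 remove [bbsf,daaw,rzhhv] add [xbf,hfnmk,aoxvm] -> 7 lines: zmw fjpdh xbf hfnmk aoxvm iqj tuk
Hunk 6: at line 1 remove [fjpdh] add [aefq,ktvqe] -> 8 lines: zmw aefq ktvqe xbf hfnmk aoxvm iqj tuk
Hunk 7: at line 1 remove [ktvqe,xbf,hfnmk] add [thpsm,wyhy] -> 7 lines: zmw aefq thpsm wyhy aoxvm iqj tuk
Final line count: 7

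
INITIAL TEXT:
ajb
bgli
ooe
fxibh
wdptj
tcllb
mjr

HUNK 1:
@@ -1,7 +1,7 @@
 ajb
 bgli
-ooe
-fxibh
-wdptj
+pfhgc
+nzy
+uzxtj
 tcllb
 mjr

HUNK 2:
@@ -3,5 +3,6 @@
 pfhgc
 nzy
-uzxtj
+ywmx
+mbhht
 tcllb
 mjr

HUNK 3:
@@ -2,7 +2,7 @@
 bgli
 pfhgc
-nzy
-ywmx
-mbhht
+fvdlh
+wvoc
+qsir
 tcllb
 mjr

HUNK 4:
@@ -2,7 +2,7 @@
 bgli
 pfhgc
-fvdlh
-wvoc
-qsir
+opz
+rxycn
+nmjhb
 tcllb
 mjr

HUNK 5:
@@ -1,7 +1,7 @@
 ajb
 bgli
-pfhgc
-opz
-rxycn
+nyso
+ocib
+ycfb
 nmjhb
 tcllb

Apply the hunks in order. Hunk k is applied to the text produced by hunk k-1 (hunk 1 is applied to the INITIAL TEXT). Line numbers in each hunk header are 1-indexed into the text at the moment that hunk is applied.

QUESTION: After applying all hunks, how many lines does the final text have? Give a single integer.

Answer: 8

Derivation:
Hunk 1: at line 1 remove [ooe,fxibh,wdptj] add [pfhgc,nzy,uzxtj] -> 7 lines: ajb bgli pfhgc nzy uzxtj tcllb mjr
Hunk 2: at line 3 remove [uzxtj] add [ywmx,mbhht] -> 8 lines: ajb bgli pfhgc nzy ywmx mbhht tcllb mjr
Hunk 3: at line 2 remove [nzy,ywmx,mbhht] add [fvdlh,wvoc,qsir] -> 8 lines: ajb bgli pfhgc fvdlh wvoc qsir tcllb mjr
Hunk 4: at line 2 remove [fvdlh,wvoc,qsir] add [opz,rxycn,nmjhb] -> 8 lines: ajb bgli pfhgc opz rxycn nmjhb tcllb mjr
Hunk 5: at line 1 remove [pfhgc,opz,rxycn] add [nyso,ocib,ycfb] -> 8 lines: ajb bgli nyso ocib ycfb nmjhb tcllb mjr
Final line count: 8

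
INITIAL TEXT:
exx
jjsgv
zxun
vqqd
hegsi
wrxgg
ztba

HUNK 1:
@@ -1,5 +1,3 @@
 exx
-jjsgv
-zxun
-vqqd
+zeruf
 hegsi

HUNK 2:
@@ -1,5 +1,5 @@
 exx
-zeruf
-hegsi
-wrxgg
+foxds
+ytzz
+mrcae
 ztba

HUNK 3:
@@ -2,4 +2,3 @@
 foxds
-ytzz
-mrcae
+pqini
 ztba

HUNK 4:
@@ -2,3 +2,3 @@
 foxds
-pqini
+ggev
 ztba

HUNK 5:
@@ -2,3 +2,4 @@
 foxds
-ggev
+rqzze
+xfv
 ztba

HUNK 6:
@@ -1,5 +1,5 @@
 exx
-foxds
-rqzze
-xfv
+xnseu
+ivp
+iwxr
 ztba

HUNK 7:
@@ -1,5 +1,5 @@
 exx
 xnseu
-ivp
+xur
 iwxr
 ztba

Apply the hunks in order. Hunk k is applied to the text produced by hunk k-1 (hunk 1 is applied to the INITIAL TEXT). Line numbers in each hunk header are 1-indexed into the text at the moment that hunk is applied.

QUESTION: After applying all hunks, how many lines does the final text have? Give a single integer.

Hunk 1: at line 1 remove [jjsgv,zxun,vqqd] add [zeruf] -> 5 lines: exx zeruf hegsi wrxgg ztba
Hunk 2: at line 1 remove [zeruf,hegsi,wrxgg] add [foxds,ytzz,mrcae] -> 5 lines: exx foxds ytzz mrcae ztba
Hunk 3: at line 2 remove [ytzz,mrcae] add [pqini] -> 4 lines: exx foxds pqini ztba
Hunk 4: at line 2 remove [pqini] add [ggev] -> 4 lines: exx foxds ggev ztba
Hunk 5: at line 2 remove [ggev] add [rqzze,xfv] -> 5 lines: exx foxds rqzze xfv ztba
Hunk 6: at line 1 remove [foxds,rqzze,xfv] add [xnseu,ivp,iwxr] -> 5 lines: exx xnseu ivp iwxr ztba
Hunk 7: at line 1 remove [ivp] add [xur] -> 5 lines: exx xnseu xur iwxr ztba
Final line count: 5

Answer: 5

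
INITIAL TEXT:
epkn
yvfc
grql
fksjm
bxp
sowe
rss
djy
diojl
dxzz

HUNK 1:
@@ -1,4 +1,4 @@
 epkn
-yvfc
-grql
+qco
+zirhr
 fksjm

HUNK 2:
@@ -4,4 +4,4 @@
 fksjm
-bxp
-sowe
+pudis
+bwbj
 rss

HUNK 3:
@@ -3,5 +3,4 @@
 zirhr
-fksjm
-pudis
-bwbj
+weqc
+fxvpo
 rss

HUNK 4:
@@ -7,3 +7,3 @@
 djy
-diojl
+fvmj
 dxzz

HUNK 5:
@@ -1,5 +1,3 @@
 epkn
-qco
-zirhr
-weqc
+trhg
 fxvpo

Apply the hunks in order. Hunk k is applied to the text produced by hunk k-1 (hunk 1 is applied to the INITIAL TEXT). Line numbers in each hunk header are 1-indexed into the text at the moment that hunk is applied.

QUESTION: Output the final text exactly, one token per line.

Hunk 1: at line 1 remove [yvfc,grql] add [qco,zirhr] -> 10 lines: epkn qco zirhr fksjm bxp sowe rss djy diojl dxzz
Hunk 2: at line 4 remove [bxp,sowe] add [pudis,bwbj] -> 10 lines: epkn qco zirhr fksjm pudis bwbj rss djy diojl dxzz
Hunk 3: at line 3 remove [fksjm,pudis,bwbj] add [weqc,fxvpo] -> 9 lines: epkn qco zirhr weqc fxvpo rss djy diojl dxzz
Hunk 4: at line 7 remove [diojl] add [fvmj] -> 9 lines: epkn qco zirhr weqc fxvpo rss djy fvmj dxzz
Hunk 5: at line 1 remove [qco,zirhr,weqc] add [trhg] -> 7 lines: epkn trhg fxvpo rss djy fvmj dxzz

Answer: epkn
trhg
fxvpo
rss
djy
fvmj
dxzz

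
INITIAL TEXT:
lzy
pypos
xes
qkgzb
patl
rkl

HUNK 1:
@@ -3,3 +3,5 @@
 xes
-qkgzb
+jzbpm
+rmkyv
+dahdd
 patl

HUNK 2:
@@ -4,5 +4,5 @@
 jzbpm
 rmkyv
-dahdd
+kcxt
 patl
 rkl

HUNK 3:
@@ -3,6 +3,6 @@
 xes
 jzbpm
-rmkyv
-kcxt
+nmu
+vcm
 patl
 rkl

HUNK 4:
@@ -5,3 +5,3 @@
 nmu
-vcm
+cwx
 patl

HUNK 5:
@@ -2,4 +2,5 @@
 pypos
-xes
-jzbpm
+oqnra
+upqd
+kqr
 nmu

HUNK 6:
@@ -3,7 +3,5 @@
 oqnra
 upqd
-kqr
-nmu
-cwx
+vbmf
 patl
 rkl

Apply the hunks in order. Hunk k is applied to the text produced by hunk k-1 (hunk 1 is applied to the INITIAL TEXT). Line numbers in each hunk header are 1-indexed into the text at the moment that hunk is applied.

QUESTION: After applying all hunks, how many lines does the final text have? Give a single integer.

Hunk 1: at line 3 remove [qkgzb] add [jzbpm,rmkyv,dahdd] -> 8 lines: lzy pypos xes jzbpm rmkyv dahdd patl rkl
Hunk 2: at line 4 remove [dahdd] add [kcxt] -> 8 lines: lzy pypos xes jzbpm rmkyv kcxt patl rkl
Hunk 3: at line 3 remove [rmkyv,kcxt] add [nmu,vcm] -> 8 lines: lzy pypos xes jzbpm nmu vcm patl rkl
Hunk 4: at line 5 remove [vcm] add [cwx] -> 8 lines: lzy pypos xes jzbpm nmu cwx patl rkl
Hunk 5: at line 2 remove [xes,jzbpm] add [oqnra,upqd,kqr] -> 9 lines: lzy pypos oqnra upqd kqr nmu cwx patl rkl
Hunk 6: at line 3 remove [kqr,nmu,cwx] add [vbmf] -> 7 lines: lzy pypos oqnra upqd vbmf patl rkl
Final line count: 7

Answer: 7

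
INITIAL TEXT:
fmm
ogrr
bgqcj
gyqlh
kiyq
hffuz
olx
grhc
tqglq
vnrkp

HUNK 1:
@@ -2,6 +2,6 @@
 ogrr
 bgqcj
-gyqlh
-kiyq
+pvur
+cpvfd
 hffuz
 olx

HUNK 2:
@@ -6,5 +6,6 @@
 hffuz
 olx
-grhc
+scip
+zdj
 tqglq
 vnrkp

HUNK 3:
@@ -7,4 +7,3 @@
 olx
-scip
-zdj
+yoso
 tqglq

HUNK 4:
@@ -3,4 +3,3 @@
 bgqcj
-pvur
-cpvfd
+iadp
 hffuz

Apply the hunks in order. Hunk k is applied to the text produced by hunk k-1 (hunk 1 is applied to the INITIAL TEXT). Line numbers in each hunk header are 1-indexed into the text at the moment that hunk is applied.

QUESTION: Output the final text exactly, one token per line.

Hunk 1: at line 2 remove [gyqlh,kiyq] add [pvur,cpvfd] -> 10 lines: fmm ogrr bgqcj pvur cpvfd hffuz olx grhc tqglq vnrkp
Hunk 2: at line 6 remove [grhc] add [scip,zdj] -> 11 lines: fmm ogrr bgqcj pvur cpvfd hffuz olx scip zdj tqglq vnrkp
Hunk 3: at line 7 remove [scip,zdj] add [yoso] -> 10 lines: fmm ogrr bgqcj pvur cpvfd hffuz olx yoso tqglq vnrkp
Hunk 4: at line 3 remove [pvur,cpvfd] add [iadp] -> 9 lines: fmm ogrr bgqcj iadp hffuz olx yoso tqglq vnrkp

Answer: fmm
ogrr
bgqcj
iadp
hffuz
olx
yoso
tqglq
vnrkp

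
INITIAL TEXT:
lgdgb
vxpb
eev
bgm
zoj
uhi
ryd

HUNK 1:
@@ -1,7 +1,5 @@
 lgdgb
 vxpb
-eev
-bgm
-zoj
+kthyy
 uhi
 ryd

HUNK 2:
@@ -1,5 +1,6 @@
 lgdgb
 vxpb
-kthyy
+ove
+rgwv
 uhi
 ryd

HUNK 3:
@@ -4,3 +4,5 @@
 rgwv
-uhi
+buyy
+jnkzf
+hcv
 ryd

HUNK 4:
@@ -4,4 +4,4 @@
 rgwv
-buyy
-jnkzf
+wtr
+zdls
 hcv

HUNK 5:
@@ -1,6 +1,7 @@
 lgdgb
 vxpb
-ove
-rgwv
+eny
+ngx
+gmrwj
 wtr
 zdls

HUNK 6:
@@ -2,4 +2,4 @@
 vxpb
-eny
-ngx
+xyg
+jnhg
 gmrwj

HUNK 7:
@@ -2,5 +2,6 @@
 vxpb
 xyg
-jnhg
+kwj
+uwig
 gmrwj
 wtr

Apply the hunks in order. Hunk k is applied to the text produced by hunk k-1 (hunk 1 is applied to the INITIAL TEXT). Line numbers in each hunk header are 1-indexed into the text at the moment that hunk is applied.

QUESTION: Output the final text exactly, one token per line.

Answer: lgdgb
vxpb
xyg
kwj
uwig
gmrwj
wtr
zdls
hcv
ryd

Derivation:
Hunk 1: at line 1 remove [eev,bgm,zoj] add [kthyy] -> 5 lines: lgdgb vxpb kthyy uhi ryd
Hunk 2: at line 1 remove [kthyy] add [ove,rgwv] -> 6 lines: lgdgb vxpb ove rgwv uhi ryd
Hunk 3: at line 4 remove [uhi] add [buyy,jnkzf,hcv] -> 8 lines: lgdgb vxpb ove rgwv buyy jnkzf hcv ryd
Hunk 4: at line 4 remove [buyy,jnkzf] add [wtr,zdls] -> 8 lines: lgdgb vxpb ove rgwv wtr zdls hcv ryd
Hunk 5: at line 1 remove [ove,rgwv] add [eny,ngx,gmrwj] -> 9 lines: lgdgb vxpb eny ngx gmrwj wtr zdls hcv ryd
Hunk 6: at line 2 remove [eny,ngx] add [xyg,jnhg] -> 9 lines: lgdgb vxpb xyg jnhg gmrwj wtr zdls hcv ryd
Hunk 7: at line 2 remove [jnhg] add [kwj,uwig] -> 10 lines: lgdgb vxpb xyg kwj uwig gmrwj wtr zdls hcv ryd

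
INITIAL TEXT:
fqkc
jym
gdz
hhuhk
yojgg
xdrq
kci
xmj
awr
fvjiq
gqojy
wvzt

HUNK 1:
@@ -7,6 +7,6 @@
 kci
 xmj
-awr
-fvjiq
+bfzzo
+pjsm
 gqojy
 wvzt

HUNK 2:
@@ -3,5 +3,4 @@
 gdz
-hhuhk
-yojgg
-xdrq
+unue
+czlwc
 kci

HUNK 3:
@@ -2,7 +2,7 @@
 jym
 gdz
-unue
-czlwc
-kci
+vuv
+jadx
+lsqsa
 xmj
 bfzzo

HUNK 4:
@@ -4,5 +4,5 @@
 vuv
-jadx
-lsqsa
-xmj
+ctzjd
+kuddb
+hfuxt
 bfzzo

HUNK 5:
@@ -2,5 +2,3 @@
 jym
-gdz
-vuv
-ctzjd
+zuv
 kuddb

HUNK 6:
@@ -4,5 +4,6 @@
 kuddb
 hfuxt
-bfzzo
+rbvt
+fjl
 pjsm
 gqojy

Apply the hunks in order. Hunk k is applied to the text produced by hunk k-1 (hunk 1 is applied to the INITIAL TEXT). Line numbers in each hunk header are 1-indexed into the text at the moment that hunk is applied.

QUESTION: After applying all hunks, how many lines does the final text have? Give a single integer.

Hunk 1: at line 7 remove [awr,fvjiq] add [bfzzo,pjsm] -> 12 lines: fqkc jym gdz hhuhk yojgg xdrq kci xmj bfzzo pjsm gqojy wvzt
Hunk 2: at line 3 remove [hhuhk,yojgg,xdrq] add [unue,czlwc] -> 11 lines: fqkc jym gdz unue czlwc kci xmj bfzzo pjsm gqojy wvzt
Hunk 3: at line 2 remove [unue,czlwc,kci] add [vuv,jadx,lsqsa] -> 11 lines: fqkc jym gdz vuv jadx lsqsa xmj bfzzo pjsm gqojy wvzt
Hunk 4: at line 4 remove [jadx,lsqsa,xmj] add [ctzjd,kuddb,hfuxt] -> 11 lines: fqkc jym gdz vuv ctzjd kuddb hfuxt bfzzo pjsm gqojy wvzt
Hunk 5: at line 2 remove [gdz,vuv,ctzjd] add [zuv] -> 9 lines: fqkc jym zuv kuddb hfuxt bfzzo pjsm gqojy wvzt
Hunk 6: at line 4 remove [bfzzo] add [rbvt,fjl] -> 10 lines: fqkc jym zuv kuddb hfuxt rbvt fjl pjsm gqojy wvzt
Final line count: 10

Answer: 10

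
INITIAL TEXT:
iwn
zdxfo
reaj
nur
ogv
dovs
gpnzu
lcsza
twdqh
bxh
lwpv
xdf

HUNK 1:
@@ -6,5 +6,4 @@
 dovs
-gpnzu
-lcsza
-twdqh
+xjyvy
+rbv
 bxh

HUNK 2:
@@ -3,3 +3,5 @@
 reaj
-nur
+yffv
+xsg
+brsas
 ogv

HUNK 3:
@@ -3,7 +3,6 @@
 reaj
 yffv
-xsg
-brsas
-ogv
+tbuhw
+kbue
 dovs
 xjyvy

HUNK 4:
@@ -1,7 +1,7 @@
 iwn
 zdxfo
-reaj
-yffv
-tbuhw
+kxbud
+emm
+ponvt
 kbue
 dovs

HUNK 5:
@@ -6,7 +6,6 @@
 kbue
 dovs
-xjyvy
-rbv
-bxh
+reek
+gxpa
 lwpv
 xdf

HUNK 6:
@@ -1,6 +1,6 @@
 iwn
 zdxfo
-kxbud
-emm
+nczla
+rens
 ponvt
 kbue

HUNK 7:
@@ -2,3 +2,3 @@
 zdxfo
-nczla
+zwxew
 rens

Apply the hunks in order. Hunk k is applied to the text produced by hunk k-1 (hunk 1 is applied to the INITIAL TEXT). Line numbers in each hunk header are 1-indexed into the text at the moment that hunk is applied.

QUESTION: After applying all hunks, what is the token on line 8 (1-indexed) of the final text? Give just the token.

Hunk 1: at line 6 remove [gpnzu,lcsza,twdqh] add [xjyvy,rbv] -> 11 lines: iwn zdxfo reaj nur ogv dovs xjyvy rbv bxh lwpv xdf
Hunk 2: at line 3 remove [nur] add [yffv,xsg,brsas] -> 13 lines: iwn zdxfo reaj yffv xsg brsas ogv dovs xjyvy rbv bxh lwpv xdf
Hunk 3: at line 3 remove [xsg,brsas,ogv] add [tbuhw,kbue] -> 12 lines: iwn zdxfo reaj yffv tbuhw kbue dovs xjyvy rbv bxh lwpv xdf
Hunk 4: at line 1 remove [reaj,yffv,tbuhw] add [kxbud,emm,ponvt] -> 12 lines: iwn zdxfo kxbud emm ponvt kbue dovs xjyvy rbv bxh lwpv xdf
Hunk 5: at line 6 remove [xjyvy,rbv,bxh] add [reek,gxpa] -> 11 lines: iwn zdxfo kxbud emm ponvt kbue dovs reek gxpa lwpv xdf
Hunk 6: at line 1 remove [kxbud,emm] add [nczla,rens] -> 11 lines: iwn zdxfo nczla rens ponvt kbue dovs reek gxpa lwpv xdf
Hunk 7: at line 2 remove [nczla] add [zwxew] -> 11 lines: iwn zdxfo zwxew rens ponvt kbue dovs reek gxpa lwpv xdf
Final line 8: reek

Answer: reek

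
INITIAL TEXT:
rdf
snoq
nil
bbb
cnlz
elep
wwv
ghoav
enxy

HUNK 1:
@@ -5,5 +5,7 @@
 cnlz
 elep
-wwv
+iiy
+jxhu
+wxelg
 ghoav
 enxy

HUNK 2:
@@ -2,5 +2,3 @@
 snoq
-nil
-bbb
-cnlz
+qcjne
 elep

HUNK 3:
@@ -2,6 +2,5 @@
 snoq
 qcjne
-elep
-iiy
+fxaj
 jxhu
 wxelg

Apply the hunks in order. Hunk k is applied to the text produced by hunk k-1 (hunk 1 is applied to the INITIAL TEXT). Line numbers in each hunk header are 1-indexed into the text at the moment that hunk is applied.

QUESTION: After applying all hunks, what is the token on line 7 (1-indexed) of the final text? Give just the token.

Answer: ghoav

Derivation:
Hunk 1: at line 5 remove [wwv] add [iiy,jxhu,wxelg] -> 11 lines: rdf snoq nil bbb cnlz elep iiy jxhu wxelg ghoav enxy
Hunk 2: at line 2 remove [nil,bbb,cnlz] add [qcjne] -> 9 lines: rdf snoq qcjne elep iiy jxhu wxelg ghoav enxy
Hunk 3: at line 2 remove [elep,iiy] add [fxaj] -> 8 lines: rdf snoq qcjne fxaj jxhu wxelg ghoav enxy
Final line 7: ghoav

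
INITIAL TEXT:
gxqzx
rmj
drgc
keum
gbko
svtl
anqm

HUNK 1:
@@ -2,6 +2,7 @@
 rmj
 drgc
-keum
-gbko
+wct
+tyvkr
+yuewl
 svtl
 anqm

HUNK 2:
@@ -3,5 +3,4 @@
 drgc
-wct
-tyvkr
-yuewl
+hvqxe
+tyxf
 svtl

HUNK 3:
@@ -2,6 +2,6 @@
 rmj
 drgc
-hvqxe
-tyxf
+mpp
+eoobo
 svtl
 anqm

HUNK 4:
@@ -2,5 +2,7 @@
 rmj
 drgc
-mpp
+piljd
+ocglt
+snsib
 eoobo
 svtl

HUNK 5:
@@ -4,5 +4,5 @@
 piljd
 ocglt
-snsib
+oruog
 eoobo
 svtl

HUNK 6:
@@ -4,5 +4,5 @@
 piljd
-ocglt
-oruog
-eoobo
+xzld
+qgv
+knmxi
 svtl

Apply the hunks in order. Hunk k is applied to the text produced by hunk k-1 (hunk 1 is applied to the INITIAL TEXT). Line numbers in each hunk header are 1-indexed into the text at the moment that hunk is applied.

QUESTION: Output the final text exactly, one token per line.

Hunk 1: at line 2 remove [keum,gbko] add [wct,tyvkr,yuewl] -> 8 lines: gxqzx rmj drgc wct tyvkr yuewl svtl anqm
Hunk 2: at line 3 remove [wct,tyvkr,yuewl] add [hvqxe,tyxf] -> 7 lines: gxqzx rmj drgc hvqxe tyxf svtl anqm
Hunk 3: at line 2 remove [hvqxe,tyxf] add [mpp,eoobo] -> 7 lines: gxqzx rmj drgc mpp eoobo svtl anqm
Hunk 4: at line 2 remove [mpp] add [piljd,ocglt,snsib] -> 9 lines: gxqzx rmj drgc piljd ocglt snsib eoobo svtl anqm
Hunk 5: at line 4 remove [snsib] add [oruog] -> 9 lines: gxqzx rmj drgc piljd ocglt oruog eoobo svtl anqm
Hunk 6: at line 4 remove [ocglt,oruog,eoobo] add [xzld,qgv,knmxi] -> 9 lines: gxqzx rmj drgc piljd xzld qgv knmxi svtl anqm

Answer: gxqzx
rmj
drgc
piljd
xzld
qgv
knmxi
svtl
anqm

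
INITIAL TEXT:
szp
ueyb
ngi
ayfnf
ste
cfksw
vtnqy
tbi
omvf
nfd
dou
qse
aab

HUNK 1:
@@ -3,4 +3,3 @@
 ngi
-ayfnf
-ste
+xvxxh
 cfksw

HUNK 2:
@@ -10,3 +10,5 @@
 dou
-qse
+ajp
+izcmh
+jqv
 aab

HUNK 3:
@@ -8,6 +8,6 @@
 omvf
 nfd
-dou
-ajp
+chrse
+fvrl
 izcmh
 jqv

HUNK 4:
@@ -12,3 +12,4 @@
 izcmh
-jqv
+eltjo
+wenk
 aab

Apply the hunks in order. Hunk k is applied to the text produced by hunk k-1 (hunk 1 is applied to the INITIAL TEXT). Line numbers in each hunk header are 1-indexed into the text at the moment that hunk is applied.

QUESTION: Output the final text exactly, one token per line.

Hunk 1: at line 3 remove [ayfnf,ste] add [xvxxh] -> 12 lines: szp ueyb ngi xvxxh cfksw vtnqy tbi omvf nfd dou qse aab
Hunk 2: at line 10 remove [qse] add [ajp,izcmh,jqv] -> 14 lines: szp ueyb ngi xvxxh cfksw vtnqy tbi omvf nfd dou ajp izcmh jqv aab
Hunk 3: at line 8 remove [dou,ajp] add [chrse,fvrl] -> 14 lines: szp ueyb ngi xvxxh cfksw vtnqy tbi omvf nfd chrse fvrl izcmh jqv aab
Hunk 4: at line 12 remove [jqv] add [eltjo,wenk] -> 15 lines: szp ueyb ngi xvxxh cfksw vtnqy tbi omvf nfd chrse fvrl izcmh eltjo wenk aab

Answer: szp
ueyb
ngi
xvxxh
cfksw
vtnqy
tbi
omvf
nfd
chrse
fvrl
izcmh
eltjo
wenk
aab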